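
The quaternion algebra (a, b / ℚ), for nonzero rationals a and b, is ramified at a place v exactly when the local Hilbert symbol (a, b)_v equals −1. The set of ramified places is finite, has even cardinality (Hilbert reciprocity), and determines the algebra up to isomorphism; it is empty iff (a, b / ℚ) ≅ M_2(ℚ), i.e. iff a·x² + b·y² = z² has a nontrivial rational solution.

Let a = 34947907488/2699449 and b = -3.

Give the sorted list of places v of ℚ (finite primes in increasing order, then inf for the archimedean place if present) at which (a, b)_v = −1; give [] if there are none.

(a, b) ≡ (442, -3) mod (ℚ^×)²; places V = {2, 3, 13, 17, 19, 31, 53, ∞}.
(a,b)_17: α=1, u≡13; β=0, v≡14 (mod 17); (13|17)=+1, (14|17)=-1; sign (−1)^0·+1^0·-1^1 = -1.
(a,b)_19: α=2, u≡11; β=0, v≡16 (mod 19); (11|19)=+1, (16|19)=+1; sign (−1)^0·+1^0·+1^2 = +1.
(a,b)_31: α=-2, u≡4; β=0, v≡28 (mod 31); (4|31)=+1, (28|31)=+1; sign (−1)^0·+1^0·+1^-2 = +1.
(a,b)_2: α=5, β=0; u≡5, v≡5 (mod 8); ε(u)ε(v)=0·0, αω(v)=5·1, βω(u)=0·1; sum ≡ 1  ⇒  -1.
(a,b)_∞: sgn(442)=+, sgn(-3)=−, so +1.
(a,b)_53: α=-2, u≡22; β=0, v≡50 (mod 53); (22|53)=-1, (50|53)=-1; sign (−1)^0·-1^0·-1^-2 = +1.
(a,b)_13: α=3, u≡8; β=0, v≡10 (mod 13); (8|13)=-1, (10|13)=+1; sign (−1)^0·-1^0·+1^3 = +1.
(a,b)_3: α=4, u≡1; β=1, v≡2 (mod 3); (1|3)=+1, (2|3)=-1; sign (−1)^0·+1^1·-1^4 = +1.
(442, -3 / ℚ) ramifies at {2, 17}: a division algebra.

[2, 17]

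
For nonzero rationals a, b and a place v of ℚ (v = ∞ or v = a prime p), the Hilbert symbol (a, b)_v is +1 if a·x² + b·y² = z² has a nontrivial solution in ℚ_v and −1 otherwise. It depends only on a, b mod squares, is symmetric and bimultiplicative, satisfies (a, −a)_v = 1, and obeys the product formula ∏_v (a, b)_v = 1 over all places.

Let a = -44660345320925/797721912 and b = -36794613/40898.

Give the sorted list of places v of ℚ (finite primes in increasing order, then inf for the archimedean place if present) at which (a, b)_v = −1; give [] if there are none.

[31, inf]

(a, b) ≡ (-781014, -186) mod (ℚ^×)²; places V = {2, 3, 5, 11, 13, 17, 19, 31, 37, 41, ∞}.
(a,b)_11: α=0, u≡2; β=-2, v≡3 (mod 11); (2|11)=-1, (3|11)=+1; sign (−1)^0·-1^-2·+1^0 = +1.
(a,b)_37: α=2, u≡24; β=2, v≡33 (mod 37); (24|37)=-1, (33|37)=+1; sign (−1)^0·-1^2·+1^2 = +1.
(a,b)_∞: sgn(-781014)=−, sgn(-186)=−, so -1.
(a,b)_5: α=2, u≡4; β=0, v≡4 (mod 5); (4|5)=+1, (4|5)=+1; sign (−1)^0·+1^0·+1^2 = +1.
(a,b)_17: α=1, u≡13; β=2, v≡1 (mod 17); (13|17)=+1, (1|17)=+1; sign (−1)^0·+1^2·+1^1 = +1.
(a,b)_3: α=-3, u≡2; β=1, v≡1 (mod 3); (2|3)=-1, (1|3)=+1; sign (−1)^1·-1^1·+1^-3 = +1.
(a,b)_19: α=5, u≡2; β=0, v≡16 (mod 19); (2|19)=-1, (16|19)=+1; sign (−1)^0·-1^0·+1^5 = +1.
(a,b)_2: α=-3, β=-1; u≡5, v≡3 (mod 8); ε(u)ε(v)=0·1, αω(v)=-3·1, βω(u)=-1·1; sum ≡ 0  ⇒  +1.
(a,b)_13: α=-3, u≡5; β=-2, v≡10 (mod 13); (5|13)=-1, (10|13)=+1; sign (−1)^0·-1^-2·+1^-3 = +1.
(a,b)_31: α=1, u≡18; β=1, v≡4 (mod 31); (18|31)=+1, (4|31)=+1; sign (−1)^1·+1^1·+1^1 = -1.
(a,b)_41: α=-2, u≡33; β=0, v≡34 (mod 41); (33|41)=+1, (34|41)=-1; sign (−1)^0·+1^0·-1^-2 = +1.
(-781014, -186 / ℚ) ramifies at {31, ∞}: a division algebra.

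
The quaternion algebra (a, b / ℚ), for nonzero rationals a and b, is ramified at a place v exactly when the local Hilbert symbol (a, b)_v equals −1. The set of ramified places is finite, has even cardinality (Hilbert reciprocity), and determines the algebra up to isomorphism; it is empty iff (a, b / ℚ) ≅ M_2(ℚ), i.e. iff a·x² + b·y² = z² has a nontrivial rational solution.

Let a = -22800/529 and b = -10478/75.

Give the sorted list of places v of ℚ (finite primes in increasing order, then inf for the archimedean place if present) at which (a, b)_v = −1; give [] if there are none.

[2, inf]

Mod squares: a ≡ -57, b ≡ -186. Check v ∈ {∞, 2, 3, 5, 13, 19, 23, 31}.
v=31: a=31^0·(≡8), b=31^1·(≡5) mod 31; (8|31)=+1, (5|31)=+1; (−1)^{0·1·15}·(+1)^1·(+1)^0 = +1.
v=∞: -57 < 0 and -186 < 0  ⇒  (a,b)_∞ = -1.
v=13: a=13^0·(≡6), b=13^2·(≡12) mod 13; (6|13)=-1, (12|13)=+1; (−1)^{0·2·6}·(-1)^2·(+1)^0 = +1.
v=3: a=3^1·(≡2), b=3^-1·(≡1) mod 3; (2|3)=-1, (1|3)=+1; (−1)^{1·-1·1}·(-1)^-1·(+1)^1 = +1.
v=2: v_2(a)=4, v_2(b)=1; units ≡ 7, 3 (mod 8); ε·ε+αω+βω = 1·1+4·1+1·0 ≡ 1  ⇒  (a,b)_2 = -1.
v=19: a=19^1·(≡1), b=19^0·(≡9) mod 19; (1|19)=+1, (9|19)=+1; (−1)^{1·0·9}·(+1)^0·(+1)^1 = +1.
v=23: a=23^-2·(≡16), b=23^0·(≡17) mod 23; (16|23)=+1, (17|23)=-1; (−1)^{-2·0·11}·(+1)^0·(-1)^-2 = +1.
v=5: a=5^2·(≡2), b=5^-2·(≡4) mod 5; (2|5)=-1, (4|5)=+1; (−1)^{2·-2·2}·(-1)^-2·(+1)^2 = +1.
Ram(-57, -186) = {2, ∞}; no ℚ_2-point on the conic.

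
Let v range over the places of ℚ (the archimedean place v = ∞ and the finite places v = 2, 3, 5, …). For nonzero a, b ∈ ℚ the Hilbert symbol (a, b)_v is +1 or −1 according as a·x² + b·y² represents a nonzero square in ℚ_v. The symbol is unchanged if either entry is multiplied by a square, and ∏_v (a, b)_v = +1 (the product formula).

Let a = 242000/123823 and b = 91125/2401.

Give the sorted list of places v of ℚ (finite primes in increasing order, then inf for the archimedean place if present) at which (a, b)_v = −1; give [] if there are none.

[5, 7]

(a, b) ≡ (35, 5) mod (ℚ^×)²; places V = {2, 3, 5, 7, 11, 19, ∞}.
(a,b)_∞: sgn(35)=+, sgn(5)=+, so +1.
(a,b)_5: α=3, u≡2; β=3, v≡4 (mod 5); (2|5)=-1, (4|5)=+1; sign (−1)^0·-1^3·+1^3 = -1.
(a,b)_7: α=-3, u≡6; β=-4, v≡6 (mod 7); (6|7)=-1, (6|7)=-1; sign (−1)^0·-1^-4·-1^-3 = -1.
(a,b)_19: α=-2, u≡16; β=0, v≡11 (mod 19); (16|19)=+1, (11|19)=+1; sign (−1)^0·+1^0·+1^-2 = +1.
(a,b)_11: α=2, u≡6; β=0, v≡4 (mod 11); (6|11)=-1, (4|11)=+1; sign (−1)^0·-1^0·+1^2 = +1.
(a,b)_3: α=0, u≡2; β=6, v≡2 (mod 3); (2|3)=-1, (2|3)=-1; sign (−1)^0·-1^6·-1^0 = +1.
(a,b)_2: α=4, β=0; u≡3, v≡5 (mod 8); ε(u)ε(v)=1·0, αω(v)=4·1, βω(u)=0·1; sum ≡ 0  ⇒  +1.
(35, 5 / ℚ) ramifies at {5, 7}: a division algebra.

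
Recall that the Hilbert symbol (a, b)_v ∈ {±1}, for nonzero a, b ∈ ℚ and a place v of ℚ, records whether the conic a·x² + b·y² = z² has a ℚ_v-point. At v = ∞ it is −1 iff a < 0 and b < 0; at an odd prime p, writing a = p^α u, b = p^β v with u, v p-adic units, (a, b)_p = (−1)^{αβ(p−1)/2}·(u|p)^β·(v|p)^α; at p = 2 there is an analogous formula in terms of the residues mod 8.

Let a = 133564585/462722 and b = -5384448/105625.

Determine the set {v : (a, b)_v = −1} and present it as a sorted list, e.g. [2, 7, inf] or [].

[3, 5, 11, 19]

(a, b) ≡ (770, -2337) mod (ℚ^×)²; places V = {2, 3, 5, 7, 11, 13, 19, 31, 37, 41, ∞}.
(a,b)_3: α=0, u≡2; β=3, v≡1 (mod 3); (2|3)=-1, (1|3)=+1; sign (−1)^0·-1^3·+1^0 = -1.
(a,b)_11: α=1, u≡4; β=0, v≡10 (mod 11); (4|11)=+1, (10|11)=-1; sign (−1)^0·+1^0·-1^1 = -1.
(a,b)_∞: sgn(770)=+, sgn(-2337)=−, so +1.
(a,b)_13: α=-2, u≡3; β=-2, v≡9 (mod 13); (3|13)=+1, (9|13)=+1; sign (−1)^0·+1^-2·+1^-2 = +1.
(a,b)_7: α=1, u≡6; β=0, v≡4 (mod 7); (6|7)=-1, (4|7)=+1; sign (−1)^0·-1^0·+1^1 = +1.
(a,b)_41: α=0, u≡2; β=1, v≡4 (mod 41); (2|41)=+1, (4|41)=+1; sign (−1)^0·+1^1·+1^0 = +1.
(a,b)_37: α=-2, u≡27; β=0, v≡6 (mod 37); (27|37)=+1, (6|37)=-1; sign (−1)^0·+1^0·-1^-2 = +1.
(a,b)_5: α=1, u≡1; β=-4, v≡3 (mod 5); (1|5)=+1, (3|5)=-1; sign (−1)^0·+1^-4·-1^1 = -1.
(a,b)_31: α=2, u≡24; β=0, v≡16 (mod 31); (24|31)=-1, (16|31)=+1; sign (−1)^0·-1^0·+1^2 = +1.
(a,b)_19: α=2, u≡10; β=1, v≡3 (mod 19); (10|19)=-1, (3|19)=-1; sign (−1)^0·-1^1·-1^2 = -1.
(a,b)_2: α=-1, β=8; u≡1, v≡7 (mod 8); ε(u)ε(v)=0·1, αω(v)=-1·0, βω(u)=8·0; sum ≡ 0  ⇒  +1.
(770, -2337 / ℚ) ramifies at {3, 5, 11, 19}: a division algebra.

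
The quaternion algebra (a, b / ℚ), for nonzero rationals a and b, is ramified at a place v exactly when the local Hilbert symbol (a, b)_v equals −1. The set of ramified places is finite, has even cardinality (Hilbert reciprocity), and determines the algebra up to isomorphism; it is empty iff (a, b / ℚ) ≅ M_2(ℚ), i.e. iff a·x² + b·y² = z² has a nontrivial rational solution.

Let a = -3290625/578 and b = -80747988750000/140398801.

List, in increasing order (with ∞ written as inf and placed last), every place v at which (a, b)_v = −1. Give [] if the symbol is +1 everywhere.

Mod squares: a ≡ -130, b ≡ -195. Check v ∈ {∞, 2, 3, 5, 11, 13, 17, 41}.
v=5: a=5^5·(≡4), b=5^7·(≡4) mod 5; (4|5)=+1, (4|5)=+1; (−1)^{5·7·2}·(+1)^7·(+1)^5 = +1.
v=13: a=13^1·(≡4), b=13^3·(≡2) mod 13; (4|13)=+1, (2|13)=-1; (−1)^{1·3·6}·(+1)^3·(-1)^1 = -1.
v=11: a=11^0·(≡6), b=11^2·(≡3) mod 11; (6|11)=-1, (3|11)=+1; (−1)^{0·2·5}·(-1)^2·(+1)^0 = +1.
v=41: a=41^0·(≡19), b=41^-2·(≡1) mod 41; (19|41)=-1, (1|41)=+1; (−1)^{0·-2·20}·(-1)^-2·(+1)^0 = +1.
v=3: a=3^4·(≡2), b=3^5·(≡1) mod 3; (2|3)=-1, (1|3)=+1; (−1)^{4·5·1}·(-1)^5·(+1)^4 = -1.
v=∞: -130 < 0 and -195 < 0  ⇒  (a,b)_∞ = -1.
v=2: v_2(a)=-1, v_2(b)=4; units ≡ 7, 5 (mod 8); ε·ε+αω+βω = 1·0+-1·1+4·0 ≡ 1  ⇒  (a,b)_2 = -1.
v=17: a=17^-2·(≡7), b=17^-4·(≡4) mod 17; (7|17)=-1, (4|17)=+1; (−1)^{-2·-4·8}·(-1)^-4·(+1)^-2 = +1.
(-130, -195 / ℚ) ramifies at {2, 3, 13, ∞}: a division algebra.

[2, 3, 13, inf]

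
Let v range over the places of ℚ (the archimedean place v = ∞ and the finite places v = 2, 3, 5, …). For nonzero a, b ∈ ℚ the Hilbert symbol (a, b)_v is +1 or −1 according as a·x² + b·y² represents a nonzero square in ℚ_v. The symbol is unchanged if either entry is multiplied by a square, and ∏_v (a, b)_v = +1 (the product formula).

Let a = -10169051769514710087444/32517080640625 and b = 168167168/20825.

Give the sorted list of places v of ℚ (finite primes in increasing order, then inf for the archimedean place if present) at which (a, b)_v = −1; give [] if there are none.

Mod squares: a ≡ -351509, b ≡ 391. Check v ∈ {∞, 2, 3, 5, 7, 11, 13, 17, 19, 23, 29, 31}.
v=29: a=29^1·(≡25), b=29^0·(≡18) mod 29; (25|29)=+1, (18|29)=-1; (−1)^{1·0·14}·(+1)^0·(-1)^1 = -1.
v=2: v_2(a)=2, v_2(b)=8; units ≡ 3, 7 (mod 8); ε·ε+αω+βω = 1·1+2·0+8·1 ≡ 1  ⇒  (a,b)_2 = -1.
v=3: a=3^4·(≡1), b=3^0·(≡1) mod 3; (1|3)=+1, (1|3)=+1; (−1)^{4·0·1}·(+1)^0·(+1)^4 = +1.
v=31: a=31^1·(≡7), b=31^0·(≡25) mod 31; (7|31)=+1, (25|31)=+1; (−1)^{1·0·15}·(+1)^0·(+1)^1 = +1.
v=19: a=19^-2·(≡13), b=19^0·(≡11) mod 19; (13|19)=-1, (11|19)=+1; (−1)^{-2·0·9}·(-1)^0·(+1)^-2 = +1.
v=17: a=17^3·(≡6), b=17^-1·(≡6) mod 17; (6|17)=-1, (6|17)=-1; (−1)^{3·-1·8}·(-1)^-1·(-1)^3 = +1.
v=7: a=7^-8·(≡3), b=7^-2·(≡3) mod 7; (3|7)=-1, (3|7)=-1; (−1)^{-8·-2·3}·(-1)^-2·(-1)^-8 = +1.
v=∞: -351509 < 0 and 391 > 0  ⇒  (a,b)_∞ = +1.
v=23: a=23^3·(≡3), b=23^1·(≡10) mod 23; (3|23)=+1, (10|23)=-1; (−1)^{3·1·11}·(+1)^1·(-1)^3 = +1.
v=13: a=13^6·(≡11), b=13^4·(≡1) mod 13; (11|13)=-1, (1|13)=+1; (−1)^{6·4·6}·(-1)^4·(+1)^6 = +1.
v=5: a=5^-6·(≡1), b=5^-2·(≡1) mod 5; (1|5)=+1, (1|5)=+1; (−1)^{-6·-2·2}·(+1)^-2·(+1)^-6 = +1.
v=11: a=11^2·(≡6), b=11^0·(≡2) mod 11; (6|11)=-1, (2|11)=-1; (−1)^{2·0·5}·(-1)^0·(-1)^2 = +1.
Ram(-351509, 391) = {2, 29}; no ℚ_2-point on the conic.

[2, 29]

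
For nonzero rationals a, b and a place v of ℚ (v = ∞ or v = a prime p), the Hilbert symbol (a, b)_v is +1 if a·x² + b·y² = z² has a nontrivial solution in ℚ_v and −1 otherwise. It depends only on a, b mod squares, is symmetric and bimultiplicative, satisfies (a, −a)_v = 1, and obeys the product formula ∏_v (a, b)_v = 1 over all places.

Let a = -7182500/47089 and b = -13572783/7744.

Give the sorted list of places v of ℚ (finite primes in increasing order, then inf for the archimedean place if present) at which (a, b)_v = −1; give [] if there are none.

[17, 19, 29, inf]

(a, b) ≡ (-17, -1508087) mod (ℚ^×)²; places V = {2, 3, 5, 7, 11, 13, 17, 19, 23, 29, 31, ∞}.
(a,b)_29: α=0, u≡10; β=1, v≡4 (mod 29); (10|29)=-1, (4|29)=+1; sign (−1)^0·-1^1·+1^0 = -1.
(a,b)_3: α=0, u≡1; β=2, v≡1 (mod 3); (1|3)=+1, (1|3)=+1; sign (−1)^0·+1^2·+1^0 = +1.
(a,b)_31: α=-2, u≡18; β=0, v≡14 (mod 31); (18|31)=+1, (14|31)=+1; sign (−1)^0·+1^0·+1^-2 = +1.
(a,b)_11: α=0, u≡3; β=-2, v≡2 (mod 11); (3|11)=+1, (2|11)=-1; sign (−1)^0·+1^-2·-1^0 = +1.
(a,b)_7: α=-2, u≡2; β=1, v≡5 (mod 7); (2|7)=+1, (5|7)=-1; sign (−1)^0·+1^1·-1^-2 = +1.
(a,b)_13: α=2, u≡12; β=0, v≡4 (mod 13); (12|13)=+1, (4|13)=+1; sign (−1)^0·+1^0·+1^2 = +1.
(a,b)_19: α=0, u≡10; β=1, v≡16 (mod 19); (10|19)=-1, (16|19)=+1; sign (−1)^0·-1^1·+1^0 = -1.
(a,b)_∞: sgn(-17)=−, sgn(-1508087)=−, so -1.
(a,b)_17: α=1, u≡16; β=1, v≡12 (mod 17); (16|17)=+1, (12|17)=-1; sign (−1)^0·+1^1·-1^1 = -1.
(a,b)_23: α=0, u≡4; β=1, v≡8 (mod 23); (4|23)=+1, (8|23)=+1; sign (−1)^0·+1^1·+1^0 = +1.
(a,b)_5: α=4, u≡2; β=0, v≡3 (mod 5); (2|5)=-1, (3|5)=-1; sign (−1)^0·-1^0·-1^4 = +1.
(a,b)_2: α=2, β=-6; u≡7, v≡1 (mod 8); ε(u)ε(v)=1·0, αω(v)=2·0, βω(u)=-6·0; sum ≡ 0  ⇒  +1.
Ram(-17, -1508087) = {17, 19, 29, ∞}; no ℚ_17-point on the conic.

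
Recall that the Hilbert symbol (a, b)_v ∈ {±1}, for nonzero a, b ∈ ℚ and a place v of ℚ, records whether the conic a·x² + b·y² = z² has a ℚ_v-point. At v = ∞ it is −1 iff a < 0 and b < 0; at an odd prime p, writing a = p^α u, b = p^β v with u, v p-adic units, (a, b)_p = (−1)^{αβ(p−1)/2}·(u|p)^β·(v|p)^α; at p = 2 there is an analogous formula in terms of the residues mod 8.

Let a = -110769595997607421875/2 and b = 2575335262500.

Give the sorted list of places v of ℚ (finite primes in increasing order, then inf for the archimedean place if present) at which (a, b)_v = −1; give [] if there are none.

Mod squares: a ≡ -2310, b ≡ 2145. Check v ∈ {∞, 2, 3, 5, 7, 11, 13}.
v=7: a=7^3·(≡6), b=7^2·(≡3) mod 7; (6|7)=-1, (3|7)=-1; (−1)^{3·2·3}·(-1)^2·(-1)^3 = -1.
v=3: a=3^5·(≡1), b=3^5·(≡1) mod 3; (1|3)=+1, (1|3)=+1; (−1)^{5·5·1}·(+1)^5·(+1)^5 = -1.
v=2: v_2(a)=-1, v_2(b)=2; units ≡ 5, 1 (mod 8); ε·ε+αω+βω = 0·0+-1·0+2·1 ≡ 0  ⇒  (a,b)_2 = +1.
v=11: a=11^5·(≡2), b=11^3·(≡7) mod 11; (2|11)=-1, (7|11)=-1; (−1)^{5·3·5}·(-1)^3·(-1)^5 = -1.
v=∞: -2310 < 0 and 2145 > 0  ⇒  (a,b)_∞ = +1.
v=5: a=5^11·(≡2), b=5^5·(≡4) mod 5; (2|5)=-1, (4|5)=+1; (−1)^{11·5·2}·(-1)^5·(+1)^11 = -1.
v=13: a=13^2·(≡1), b=13^1·(≡4) mod 13; (1|13)=+1, (4|13)=+1; (−1)^{2·1·6}·(+1)^1·(+1)^2 = +1.
|Ram(-2310, 2145)| = 4, even; anisotropic at {3, 5, 7, 11}.

[3, 5, 7, 11]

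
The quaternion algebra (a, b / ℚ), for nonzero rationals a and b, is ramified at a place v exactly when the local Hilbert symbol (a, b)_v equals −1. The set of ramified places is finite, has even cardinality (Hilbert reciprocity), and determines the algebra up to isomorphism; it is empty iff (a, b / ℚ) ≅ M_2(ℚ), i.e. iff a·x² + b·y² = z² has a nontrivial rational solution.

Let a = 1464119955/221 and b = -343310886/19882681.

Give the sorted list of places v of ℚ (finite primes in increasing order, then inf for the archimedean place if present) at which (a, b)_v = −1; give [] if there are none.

[19, 29]

(a, b) ≡ (608855, -646) mod (ℚ^×)²; places V = {2, 3, 5, 7, 13, 17, 19, 29, ∞}.
(a,b)_3: α=12, u≡2; β=12, v≡2 (mod 3); (2|3)=-1, (2|3)=-1; sign (−1)^0·-1^12·-1^12 = +1.
(a,b)_19: α=1, u≡11; β=1, v≡16 (mod 19); (11|19)=+1, (16|19)=+1; sign (−1)^1·+1^1·+1^1 = -1.
(a,b)_∞: sgn(608855)=+, sgn(-646)=−, so +1.
(a,b)_2: α=0, β=1; u≡7, v≡5 (mod 8); ε(u)ε(v)=1·0, αω(v)=0·1, βω(u)=1·0; sum ≡ 0  ⇒  +1.
(a,b)_13: α=-1, u≡3; β=-2, v≡9 (mod 13); (3|13)=+1, (9|13)=+1; sign (−1)^0·+1^-2·+1^-1 = +1.
(a,b)_5: α=1, u≡1; β=0, v≡4 (mod 5); (1|5)=+1, (4|5)=+1; sign (−1)^0·+1^0·+1^1 = +1.
(a,b)_17: α=-1, u≡16; β=1, v≡15 (mod 17); (16|17)=+1, (15|17)=+1; sign (−1)^0·+1^1·+1^-1 = +1.
(a,b)_29: α=1, u≡20; β=0, v≡11 (mod 29); (20|29)=+1, (11|29)=-1; sign (−1)^0·+1^0·-1^1 = -1.
(a,b)_7: α=0, u≡1; β=-6, v≡5 (mod 7); (1|7)=+1, (5|7)=-1; sign (−1)^0·+1^-6·-1^0 = +1.
(608855, -646 / ℚ) ramifies at {19, 29}: a division algebra.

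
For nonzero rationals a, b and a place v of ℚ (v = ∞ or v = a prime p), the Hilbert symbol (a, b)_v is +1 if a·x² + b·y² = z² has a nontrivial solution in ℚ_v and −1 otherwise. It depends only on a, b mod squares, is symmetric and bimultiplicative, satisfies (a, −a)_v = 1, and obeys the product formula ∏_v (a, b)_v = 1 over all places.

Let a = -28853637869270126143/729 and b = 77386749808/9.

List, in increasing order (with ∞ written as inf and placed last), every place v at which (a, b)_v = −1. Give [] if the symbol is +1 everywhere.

[19, 31]

(a, b) ≡ (-4807, 25327) mod (ℚ^×)²; places V = {2, 3, 7, 11, 19, 23, 31, 43, ∞}.
(a,b)_2: α=0, β=4; u≡1, v≡7 (mod 8); ε(u)ε(v)=0·1, αω(v)=0·0, βω(u)=4·0; sum ≡ 0  ⇒  +1.
(a,b)_31: α=2, u≡22; β=1, v≡21 (mod 31); (22|31)=-1, (21|31)=-1; sign (−1)^0·-1^1·-1^2 = -1.
(a,b)_11: α=1, u≡3; β=0, v≡3 (mod 11); (3|11)=+1, (3|11)=+1; sign (−1)^0·+1^0·+1^1 = +1.
(a,b)_3: α=-6, u≡2; β=-2, v≡1 (mod 3); (2|3)=-1, (1|3)=+1; sign (−1)^0·-1^-2·+1^-6 = +1.
(a,b)_∞: sgn(-4807)=−, sgn(25327)=+, so +1.
(a,b)_23: α=3, u≡19; β=2, v≡9 (mod 23); (19|23)=-1, (9|23)=+1; sign (−1)^0·-1^2·+1^3 = +1.
(a,b)_43: α=2, u≡13; β=1, v≡19 (mod 43); (13|43)=+1, (19|43)=-1; sign (−1)^0·+1^1·-1^2 = +1.
(a,b)_19: α=5, u≡13; β=3, v≡3 (mod 19); (13|19)=-1, (3|19)=-1; sign (−1)^1·-1^3·-1^5 = -1.
(a,b)_7: α=2, u≡4; β=0, v≡2 (mod 7); (4|7)=+1, (2|7)=+1; sign (−1)^0·+1^0·+1^2 = +1.
Ram(-4807, 25327) = {19, 31}; no ℚ_19-point on the conic.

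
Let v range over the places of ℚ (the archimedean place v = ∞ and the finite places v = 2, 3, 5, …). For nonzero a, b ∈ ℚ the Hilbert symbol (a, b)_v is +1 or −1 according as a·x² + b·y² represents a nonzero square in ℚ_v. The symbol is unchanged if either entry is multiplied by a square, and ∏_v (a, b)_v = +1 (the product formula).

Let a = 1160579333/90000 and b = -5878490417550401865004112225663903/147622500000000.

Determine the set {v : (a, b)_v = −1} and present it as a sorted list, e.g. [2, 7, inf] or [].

Mod squares: a ≡ 847757, b ≡ -108257721143. Check v ∈ {∞, 2, 3, 5, 11, 13, 17, 19, 23, 29, 31, 37, 41, 47}.
v=17: a=17^0·(≡13), b=17^2·(≡5) mod 17; (13|17)=+1, (5|17)=-1; (−1)^{0·2·8}·(+1)^2·(-1)^0 = +1.
v=11: a=11^0·(≡5), b=11^1·(≡10) mod 11; (5|11)=+1, (10|11)=-1; (−1)^{0·1·5}·(+1)^1·(-1)^0 = +1.
v=3: a=3^-2·(≡2), b=3^-10·(≡1) mod 3; (2|3)=-1, (1|3)=+1; (−1)^{-2·-10·1}·(-1)^-10·(+1)^-2 = +1.
v=31: a=31^1·(≡8), b=31^3·(≡11) mod 31; (8|31)=+1, (11|31)=-1; (−1)^{1·3·15}·(+1)^3·(-1)^1 = +1.
v=41: a=41^1·(≡17), b=41^3·(≡7) mod 41; (17|41)=-1, (7|41)=-1; (−1)^{1·3·20}·(-1)^3·(-1)^1 = +1.
v=29: a=29^1·(≡25), b=29^3·(≡21) mod 29; (25|29)=+1, (21|29)=-1; (−1)^{1·3·14}·(+1)^3·(-1)^1 = -1.
v=13: a=13^0·(≡4), b=13^1·(≡8) mod 13; (4|13)=+1, (8|13)=-1; (−1)^{0·1·6}·(+1)^1·(-1)^0 = +1.
v=∞: 847757 > 0 and -108257721143 < 0  ⇒  (a,b)_∞ = +1.
v=37: a=37^2·(≡17), b=37^2·(≡35) mod 37; (17|37)=-1, (35|37)=-1; (−1)^{2·2·18}·(-1)^2·(-1)^2 = +1.
v=2: v_2(a)=-4, v_2(b)=-8; units ≡ 5, 1 (mod 8); ε·ε+αω+βω = 0·0+-4·0+-8·1 ≡ 0  ⇒  (a,b)_2 = +1.
v=5: a=5^-4·(≡2), b=5^-10·(≡3) mod 5; (2|5)=-1, (3|5)=-1; (−1)^{-4·-10·2}·(-1)^-10·(-1)^-4 = +1.
v=19: a=19^0·(≡14), b=19^3·(≡18) mod 19; (14|19)=-1, (18|19)=-1; (−1)^{0·3·9}·(-1)^3·(-1)^0 = -1.
v=47: a=47^0·(≡16), b=47^1·(≡36) mod 47; (16|47)=+1, (36|47)=+1; (−1)^{0·1·23}·(+1)^1·(+1)^0 = +1.
v=23: a=23^1·(≡18), b=23^5·(≡21) mod 23; (18|23)=+1, (21|23)=-1; (−1)^{1·5·11}·(+1)^5·(-1)^1 = +1.
(847757, -108257721143 / ℚ) ramifies at {19, 29}: a division algebra.

[19, 29]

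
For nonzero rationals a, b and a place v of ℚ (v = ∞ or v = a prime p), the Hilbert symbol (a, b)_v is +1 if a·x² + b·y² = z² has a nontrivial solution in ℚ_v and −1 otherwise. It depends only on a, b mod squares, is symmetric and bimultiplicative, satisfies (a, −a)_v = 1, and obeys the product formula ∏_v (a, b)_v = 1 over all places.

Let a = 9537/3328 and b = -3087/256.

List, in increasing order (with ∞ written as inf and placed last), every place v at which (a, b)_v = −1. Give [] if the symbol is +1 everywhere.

(a, b) ≡ (429, -7) mod (ℚ^×)²; places V = {2, 3, 7, 11, 13, 17, ∞}.
(a,b)_17: α=2, u≡13; β=0, v≡7 (mod 17); (13|17)=+1, (7|17)=-1; sign (−1)^0·+1^0·-1^2 = +1.
(a,b)_2: α=-8, β=-8; u≡5, v≡1 (mod 8); ε(u)ε(v)=0·0, αω(v)=-8·0, βω(u)=-8·1; sum ≡ 0  ⇒  +1.
(a,b)_∞: sgn(429)=+, sgn(-7)=−, so +1.
(a,b)_13: α=-1, u≡11; β=0, v≡8 (mod 13); (11|13)=-1, (8|13)=-1; sign (−1)^0·-1^0·-1^-1 = -1.
(a,b)_3: α=1, u≡2; β=2, v≡2 (mod 3); (2|3)=-1, (2|3)=-1; sign (−1)^0·-1^2·-1^1 = -1.
(a,b)_11: α=1, u≡7; β=0, v≡5 (mod 11); (7|11)=-1, (5|11)=+1; sign (−1)^0·-1^0·+1^1 = +1.
(a,b)_7: α=0, u≡1; β=3, v≡3 (mod 7); (1|7)=+1, (3|7)=-1; sign (−1)^0·+1^3·-1^0 = +1.
Ram(429, -7) = {3, 13}; no ℚ_3-point on the conic.

[3, 13]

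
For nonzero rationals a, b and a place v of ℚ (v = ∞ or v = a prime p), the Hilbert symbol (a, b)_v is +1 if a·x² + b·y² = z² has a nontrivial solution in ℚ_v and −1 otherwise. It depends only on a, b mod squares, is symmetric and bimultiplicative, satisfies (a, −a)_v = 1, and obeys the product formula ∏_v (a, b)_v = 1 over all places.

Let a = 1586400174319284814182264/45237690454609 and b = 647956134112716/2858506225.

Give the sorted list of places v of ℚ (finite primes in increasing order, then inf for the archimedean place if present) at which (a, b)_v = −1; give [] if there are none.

Mod squares: a ≡ 174, b ≡ 11. Check v ∈ {∞, 2, 3, 5, 11, 13, 17, 29, 37}.
v=37: a=37^-4·(≡1), b=37^-2·(≡3) mod 37; (1|37)=+1, (3|37)=+1; (−1)^{-4·-2·18}·(+1)^-2·(+1)^-4 = +1.
v=13: a=13^6·(≡6), b=13^4·(≡5) mod 13; (6|13)=-1, (5|13)=-1; (−1)^{6·4·6}·(-1)^4·(-1)^6 = +1.
v=5: a=5^0·(≡1), b=5^-2·(≡4) mod 5; (1|5)=+1, (4|5)=+1; (−1)^{0·-2·2}·(+1)^-2·(+1)^0 = +1.
v=17: a=17^-6·(≡1), b=17^-4·(≡3) mod 17; (1|17)=+1, (3|17)=-1; (−1)^{-6·-4·8}·(+1)^-4·(-1)^-6 = +1.
v=2: v_2(a)=3, v_2(b)=2; units ≡ 7, 3 (mod 8); ε·ε+αω+βω = 1·1+3·1+2·0 ≡ 0  ⇒  (a,b)_2 = +1.
v=∞: 174 > 0 and 11 > 0  ⇒  (a,b)_∞ = +1.
v=29: a=29^7·(≡7), b=29^4·(≡10) mod 29; (7|29)=+1, (10|29)=-1; (−1)^{7·4·14}·(+1)^4·(-1)^7 = -1.
v=11: a=11^2·(≡3), b=11^1·(≡5) mod 11; (3|11)=+1, (5|11)=+1; (−1)^{2·1·5}·(+1)^1·(+1)^2 = +1.
v=3: a=3^9·(≡1), b=3^6·(≡2) mod 3; (1|3)=+1, (2|3)=-1; (−1)^{9·6·1}·(+1)^6·(-1)^9 = -1.
(174, 11 / ℚ) ramifies at {3, 29}: a division algebra.

[3, 29]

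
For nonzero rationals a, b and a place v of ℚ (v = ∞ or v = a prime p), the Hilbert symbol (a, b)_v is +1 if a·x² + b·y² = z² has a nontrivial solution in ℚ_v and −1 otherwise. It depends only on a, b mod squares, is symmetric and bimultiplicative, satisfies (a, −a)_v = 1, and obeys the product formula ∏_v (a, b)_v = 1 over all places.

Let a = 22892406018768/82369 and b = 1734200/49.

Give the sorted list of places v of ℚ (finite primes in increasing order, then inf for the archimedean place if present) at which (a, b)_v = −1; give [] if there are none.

Mod squares: a ≡ 5436717, b ≡ 17342. Check v ∈ {∞, 2, 3, 5, 7, 11, 13, 19, 23, 29, 41}.
v=41: a=41^-2·(≡38), b=41^0·(≡8) mod 41; (38|41)=-1, (8|41)=+1; (−1)^{-2·0·20}·(-1)^0·(+1)^-2 = +1.
v=11: a=11^1·(≡7), b=11^0·(≡10) mod 11; (7|11)=-1, (10|11)=-1; (−1)^{1·0·5}·(-1)^0·(-1)^1 = -1.
v=2: v_2(a)=4, v_2(b)=3; units ≡ 5, 7 (mod 8); ε·ε+αω+βω = 0·1+4·0+3·1 ≡ 1  ⇒  (a,b)_2 = -1.
v=∞: 5436717 > 0 and 17342 > 0  ⇒  (a,b)_∞ = +1.
v=5: a=5^0·(≡2), b=5^2·(≡2) mod 5; (2|5)=-1, (2|5)=-1; (−1)^{0·2·2}·(-1)^2·(-1)^0 = +1.
v=23: a=23^1·(≡18), b=23^1·(≡2) mod 23; (18|23)=+1, (2|23)=+1; (−1)^{1·1·11}·(+1)^1·(+1)^1 = -1.
v=19: a=19^3·(≡8), b=19^0·(≡15) mod 19; (8|19)=-1, (15|19)=-1; (−1)^{3·0·9}·(-1)^0·(-1)^3 = -1.
v=13: a=13^1·(≡9), b=13^1·(≡2) mod 13; (9|13)=+1, (2|13)=-1; (−1)^{1·1·6}·(+1)^1·(-1)^1 = -1.
v=7: a=7^-2·(≡6), b=7^-2·(≡6) mod 7; (6|7)=-1, (6|7)=-1; (−1)^{-2·-2·3}·(-1)^-2·(-1)^-2 = +1.
v=3: a=3^7·(≡2), b=3^0·(≡2) mod 3; (2|3)=-1, (2|3)=-1; (−1)^{7·0·1}·(-1)^0·(-1)^7 = -1.
v=29: a=29^1·(≡12), b=29^1·(≡3) mod 29; (12|29)=-1, (3|29)=-1; (−1)^{1·1·14}·(-1)^1·(-1)^1 = +1.
Ram(5436717, 17342) = {2, 3, 11, 13, 19, 23}; no ℚ_2-point on the conic.

[2, 3, 11, 13, 19, 23]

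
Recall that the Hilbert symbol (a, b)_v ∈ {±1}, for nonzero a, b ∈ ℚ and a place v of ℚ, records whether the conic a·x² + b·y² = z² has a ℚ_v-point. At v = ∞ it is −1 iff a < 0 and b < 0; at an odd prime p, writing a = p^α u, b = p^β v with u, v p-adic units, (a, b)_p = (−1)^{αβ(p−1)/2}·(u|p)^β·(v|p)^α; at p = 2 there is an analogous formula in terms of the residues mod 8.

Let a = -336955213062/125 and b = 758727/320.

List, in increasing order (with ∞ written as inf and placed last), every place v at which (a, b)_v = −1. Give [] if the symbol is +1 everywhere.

Mod squares: a ≡ -68510, b ≡ 46835. Check v ∈ {∞, 2, 3, 5, 13, 17, 19, 29, 31}.
v=29: a=29^2·(≡15), b=29^1·(≡5) mod 29; (15|29)=-1, (5|29)=+1; (−1)^{2·1·14}·(-1)^1·(+1)^2 = -1.
v=13: a=13^1·(≡2), b=13^0·(≡1) mod 13; (2|13)=-1, (1|13)=+1; (−1)^{1·0·6}·(-1)^0·(+1)^1 = +1.
v=19: a=19^2·(≡7), b=19^1·(≡8) mod 19; (7|19)=+1, (8|19)=-1; (−1)^{2·1·9}·(+1)^1·(-1)^2 = +1.
v=2: v_2(a)=1, v_2(b)=-6; units ≡ 1, 3 (mod 8); ε·ε+αω+βω = 0·1+1·1+-6·0 ≡ 1  ⇒  (a,b)_2 = -1.
v=3: a=3^4·(≡1), b=3^4·(≡2) mod 3; (1|3)=+1, (2|3)=-1; (−1)^{4·4·1}·(+1)^4·(-1)^4 = +1.
v=17: a=17^1·(≡2), b=17^1·(≡15) mod 17; (2|17)=+1, (15|17)=+1; (−1)^{1·1·8}·(+1)^1·(+1)^1 = +1.
v=∞: -68510 < 0 and 46835 > 0  ⇒  (a,b)_∞ = +1.
v=5: a=5^-3·(≡3), b=5^-1·(≡3) mod 5; (3|5)=-1, (3|5)=-1; (−1)^{-3·-1·2}·(-1)^-1·(-1)^-3 = +1.
v=31: a=31^1·(≡23), b=31^0·(≡25) mod 31; (23|31)=-1, (25|31)=+1; (−1)^{1·0·15}·(-1)^0·(+1)^1 = +1.
(-68510, 46835 / ℚ) ramifies at {2, 29}: a division algebra.

[2, 29]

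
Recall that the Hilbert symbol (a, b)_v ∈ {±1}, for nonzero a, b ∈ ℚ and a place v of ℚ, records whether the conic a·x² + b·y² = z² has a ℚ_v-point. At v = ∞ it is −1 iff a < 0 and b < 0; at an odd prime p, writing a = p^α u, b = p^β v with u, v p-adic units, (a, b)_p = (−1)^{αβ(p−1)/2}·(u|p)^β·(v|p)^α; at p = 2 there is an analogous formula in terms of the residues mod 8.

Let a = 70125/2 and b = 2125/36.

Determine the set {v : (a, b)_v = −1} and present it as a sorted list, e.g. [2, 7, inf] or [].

[2, 11]

Mod squares: a ≡ 5610, b ≡ 85. Check v ∈ {∞, 2, 3, 5, 11, 17}.
v=5: a=5^3·(≡3), b=5^3·(≡2) mod 5; (3|5)=-1, (2|5)=-1; (−1)^{3·3·2}·(-1)^3·(-1)^3 = +1.
v=∞: 5610 > 0 and 85 > 0  ⇒  (a,b)_∞ = +1.
v=11: a=11^1·(≡3), b=11^0·(≡8) mod 11; (3|11)=+1, (8|11)=-1; (−1)^{1·0·5}·(+1)^0·(-1)^1 = -1.
v=2: v_2(a)=-1, v_2(b)=-2; units ≡ 5, 5 (mod 8); ε·ε+αω+βω = 0·0+-1·1+-2·1 ≡ 1  ⇒  (a,b)_2 = -1.
v=3: a=3^1·(≡1), b=3^-2·(≡1) mod 3; (1|3)=+1, (1|3)=+1; (−1)^{1·-2·1}·(+1)^-2·(+1)^1 = +1.
v=17: a=17^1·(≡14), b=17^1·(≡3) mod 17; (14|17)=-1, (3|17)=-1; (−1)^{1·1·8}·(-1)^1·(-1)^1 = +1.
|Ram(5610, 85)| = 2, even; anisotropic at {2, 11}.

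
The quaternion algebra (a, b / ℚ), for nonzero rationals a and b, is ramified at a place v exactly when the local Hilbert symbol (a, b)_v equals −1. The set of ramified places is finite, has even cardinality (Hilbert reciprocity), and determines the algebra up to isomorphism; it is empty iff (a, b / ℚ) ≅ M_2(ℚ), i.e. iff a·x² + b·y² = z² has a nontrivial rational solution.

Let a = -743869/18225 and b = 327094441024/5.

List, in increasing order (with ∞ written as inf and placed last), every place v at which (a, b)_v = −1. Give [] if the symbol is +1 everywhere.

[29, 47]

(a, b) ≡ (-15181, 32045) mod (ℚ^×)²; places V = {2, 3, 5, 7, 13, 17, 19, 29, 47, ∞}.
(a,b)_47: α=1, u≡16; β=2, v≡26 (mod 47); (16|47)=+1, (26|47)=-1; sign (−1)^0·+1^2·-1^1 = -1.
(a,b)_13: α=0, u≡9; β=1, v≡11 (mod 13); (9|13)=+1, (11|13)=-1; sign (−1)^0·+1^1·-1^0 = +1.
(a,b)_5: α=-2, u≡4; β=-1, v≡4 (mod 5); (4|5)=+1, (4|5)=+1; sign (−1)^0·+1^-1·+1^-2 = +1.
(a,b)_19: α=1, u≡2; β=2, v≡4 (mod 19); (2|19)=-1, (4|19)=+1; sign (−1)^0·-1^2·+1^1 = +1.
(a,b)_17: α=1, u≡1; β=1, v≡13 (mod 17); (1|17)=+1, (13|17)=+1; sign (−1)^0·+1^1·+1^1 = +1.
(a,b)_2: α=0, β=6; u≡3, v≡5 (mod 8); ε(u)ε(v)=1·0, αω(v)=0·1, βω(u)=6·1; sum ≡ 0  ⇒  +1.
(a,b)_29: α=0, u≡3; β=1, v≡12 (mod 29); (3|29)=-1, (12|29)=-1; sign (−1)^0·-1^1·-1^0 = -1.
(a,b)_7: α=2, u≡4; β=0, v≡3 (mod 7); (4|7)=+1, (3|7)=-1; sign (−1)^0·+1^0·-1^2 = +1.
(a,b)_3: α=-6, u≡2; β=0, v≡2 (mod 3); (2|3)=-1, (2|3)=-1; sign (−1)^0·-1^0·-1^-6 = +1.
(a,b)_∞: sgn(-15181)=−, sgn(32045)=+, so +1.
(-15181, 32045 / ℚ) ramifies at {29, 47}: a division algebra.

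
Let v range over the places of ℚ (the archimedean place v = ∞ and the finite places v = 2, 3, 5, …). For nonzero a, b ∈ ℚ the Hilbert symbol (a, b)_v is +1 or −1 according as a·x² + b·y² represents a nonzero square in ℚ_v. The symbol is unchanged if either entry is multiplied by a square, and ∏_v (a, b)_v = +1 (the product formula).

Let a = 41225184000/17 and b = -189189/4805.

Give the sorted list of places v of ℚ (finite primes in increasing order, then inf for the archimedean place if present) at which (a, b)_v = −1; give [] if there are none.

[2, 17]

Mod squares: a ≡ 595, b ≡ -2145. Check v ∈ {∞, 2, 3, 5, 7, 11, 13, 17, 31}.
v=31: a=31^0·(≡24), b=31^-2·(≡7) mod 31; (24|31)=-1, (7|31)=+1; (−1)^{0·-2·15}·(-1)^-2·(+1)^0 = +1.
v=11: a=11^2·(≡9), b=11^1·(≡3) mod 11; (9|11)=+1, (3|11)=+1; (−1)^{2·1·5}·(+1)^1·(+1)^2 = +1.
v=3: a=3^2·(≡1), b=3^3·(≡2) mod 3; (1|3)=+1, (2|3)=-1; (−1)^{2·3·1}·(+1)^3·(-1)^2 = +1.
v=∞: 595 > 0 and -2145 < 0  ⇒  (a,b)_∞ = +1.
v=5: a=5^3·(≡1), b=5^-1·(≡1) mod 5; (1|5)=+1, (1|5)=+1; (−1)^{3·-1·2}·(+1)^-1·(+1)^3 = +1.
v=13: a=13^2·(≡12), b=13^1·(≡9) mod 13; (12|13)=+1, (9|13)=+1; (−1)^{2·1·6}·(+1)^1·(+1)^2 = +1.
v=17: a=17^-1·(≡9), b=17^0·(≡5) mod 17; (9|17)=+1, (5|17)=-1; (−1)^{-1·0·8}·(+1)^0·(-1)^-1 = -1.
v=7: a=7^1·(≡4), b=7^2·(≡1) mod 7; (4|7)=+1, (1|7)=+1; (−1)^{1·2·3}·(+1)^2·(+1)^1 = +1.
v=2: v_2(a)=8, v_2(b)=0; units ≡ 3, 7 (mod 8); ε·ε+αω+βω = 1·1+8·0+0·1 ≡ 1  ⇒  (a,b)_2 = -1.
Ram(595, -2145) = {2, 17}; no ℚ_2-point on the conic.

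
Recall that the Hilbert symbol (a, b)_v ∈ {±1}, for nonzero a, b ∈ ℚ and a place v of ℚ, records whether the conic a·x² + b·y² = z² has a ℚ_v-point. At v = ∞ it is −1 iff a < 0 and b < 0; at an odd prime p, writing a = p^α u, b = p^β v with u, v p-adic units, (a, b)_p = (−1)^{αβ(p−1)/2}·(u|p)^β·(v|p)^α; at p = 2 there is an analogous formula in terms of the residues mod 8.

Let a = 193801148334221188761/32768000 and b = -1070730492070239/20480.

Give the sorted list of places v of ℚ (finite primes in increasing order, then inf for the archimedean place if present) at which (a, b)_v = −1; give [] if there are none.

(a, b) ≡ (5005, -12155) mod (ℚ^×)²; places V = {2, 3, 5, 7, 11, 13, 17, ∞}.
(a,b)_7: α=3, u≡2; β=2, v≡1 (mod 7); (2|7)=+1, (1|7)=+1; sign (−1)^0·+1^2·+1^3 = +1.
(a,b)_∞: sgn(5005)=+, sgn(-12155)=−, so +1.
(a,b)_17: α=4, u≡7; β=3, v≡4 (mod 17); (7|17)=-1, (4|17)=+1; sign (−1)^0·-1^3·+1^4 = -1.
(a,b)_11: α=3, u≡9; β=3, v≡2 (mod 11); (9|11)=+1, (2|11)=-1; sign (−1)^1·+1^3·-1^3 = +1.
(a,b)_3: α=4, u≡1; β=2, v≡1 (mod 3); (1|3)=+1, (1|3)=+1; sign (−1)^0·+1^2·+1^4 = +1.
(a,b)_13: α=7, u≡5; β=5, v≡12 (mod 13); (5|13)=-1, (12|13)=+1; sign (−1)^0·-1^5·+1^7 = -1.
(a,b)_2: α=-18, β=-12; u≡5, v≡5 (mod 8); ε(u)ε(v)=0·0, αω(v)=-18·1, βω(u)=-12·1; sum ≡ 0  ⇒  +1.
(a,b)_5: α=-3, u≡4; β=-1, v≡1 (mod 5); (4|5)=+1, (1|5)=+1; sign (−1)^0·+1^-1·+1^-3 = +1.
|Ram(5005, -12155)| = 2, even; anisotropic at {13, 17}.

[13, 17]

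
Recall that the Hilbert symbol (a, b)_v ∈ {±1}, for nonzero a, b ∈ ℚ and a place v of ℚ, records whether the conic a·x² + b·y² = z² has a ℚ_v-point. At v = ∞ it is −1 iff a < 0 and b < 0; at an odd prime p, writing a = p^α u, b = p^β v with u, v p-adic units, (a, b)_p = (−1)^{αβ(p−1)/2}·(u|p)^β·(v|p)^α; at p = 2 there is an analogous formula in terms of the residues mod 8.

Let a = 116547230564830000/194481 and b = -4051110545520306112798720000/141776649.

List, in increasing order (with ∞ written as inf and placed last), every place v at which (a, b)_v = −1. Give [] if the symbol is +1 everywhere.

(a, b) ≡ (10387, -817) mod (ℚ^×)²; places V = {2, 3, 5, 7, 13, 17, 19, 41, 43, 47, ∞}.
(a,b)_13: α=1, u≡2; β=2, v≡11 (mod 13); (2|13)=-1, (11|13)=-1; sign (−1)^0·-1^2·-1^1 = -1.
(a,b)_41: α=2, u≡13; β=2, v≡24 (mod 41); (13|41)=-1, (24|41)=-1; sign (−1)^0·-1^2·-1^2 = +1.
(a,b)_∞: sgn(10387)=+, sgn(-817)=−, so +1.
(a,b)_47: α=1, u≡45; β=2, v≡41 (mod 47); (45|47)=-1, (41|47)=-1; sign (−1)^0·-1^2·-1^1 = -1.
(a,b)_17: α=1, u≡8; β=2, v≡4 (mod 17); (8|17)=+1, (4|17)=+1; sign (−1)^0·+1^2·+1^1 = +1.
(a,b)_7: α=-4, u≡3; β=-4, v≡1 (mod 7); (3|7)=-1, (1|7)=+1; sign (−1)^0·-1^-4·+1^-4 = +1.
(a,b)_2: α=4, β=16; u≡3, v≡7 (mod 8); ε(u)ε(v)=1·1, αω(v)=4·0, βω(u)=16·1; sum ≡ 1  ⇒  -1.
(a,b)_3: α=-4, u≡1; β=-10, v≡2 (mod 3); (1|3)=+1, (2|3)=-1; sign (−1)^0·+1^-10·-1^-4 = +1.
(a,b)_5: α=4, u≡3; β=4, v≡2 (mod 5); (3|5)=-1, (2|5)=-1; sign (−1)^0·-1^4·-1^4 = +1.
(a,b)_43: α=2, u≡6; β=3, v≡41 (mod 43); (6|43)=+1, (41|43)=+1; sign (−1)^0·+1^3·+1^2 = +1.
(a,b)_19: α=2, u≡2; β=3, v≡2 (mod 19); (2|19)=-1, (2|19)=-1; sign (−1)^0·-1^3·-1^2 = -1.
|Ram(10387, -817)| = 4, even; anisotropic at {2, 13, 19, 47}.

[2, 13, 19, 47]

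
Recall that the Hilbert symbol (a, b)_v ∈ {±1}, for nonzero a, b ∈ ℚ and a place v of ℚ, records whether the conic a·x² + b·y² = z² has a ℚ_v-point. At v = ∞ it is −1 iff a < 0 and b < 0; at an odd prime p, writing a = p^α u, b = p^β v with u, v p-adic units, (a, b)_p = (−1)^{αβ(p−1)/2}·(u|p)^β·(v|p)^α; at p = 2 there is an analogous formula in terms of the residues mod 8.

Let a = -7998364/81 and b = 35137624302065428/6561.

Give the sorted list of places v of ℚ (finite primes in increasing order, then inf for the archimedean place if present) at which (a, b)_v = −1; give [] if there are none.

[11, 37]

(a, b) ≡ (-6919, 13) mod (ℚ^×)²; places V = {2, 3, 11, 13, 17, 37, ∞}.
(a,b)_17: α=3, u≡16; β=6, v≡1 (mod 17); (16|17)=+1, (1|17)=+1; sign (−1)^0·+1^6·+1^3 = +1.
(a,b)_2: α=2, β=2; u≡1, v≡5 (mod 8); ε(u)ε(v)=0·0, αω(v)=2·1, βω(u)=2·0; sum ≡ 0  ⇒  +1.
(a,b)_37: α=1, u≡8; β=2, v≡2 (mod 37); (8|37)=-1, (2|37)=-1; sign (−1)^0·-1^2·-1^1 = -1.
(a,b)_∞: sgn(-6919)=−, sgn(13)=+, so +1.
(a,b)_11: α=1, u≡5; β=2, v≡6 (mod 11); (5|11)=+1, (6|11)=-1; sign (−1)^0·+1^2·-1^1 = -1.
(a,b)_13: α=0, u≡1; β=3, v≡10 (mod 13); (1|13)=+1, (10|13)=+1; sign (−1)^0·+1^3·+1^0 = +1.
(a,b)_3: α=-4, u≡2; β=-8, v≡1 (mod 3); (2|3)=-1, (1|3)=+1; sign (−1)^0·-1^-8·+1^-4 = +1.
(-6919, 13 / ℚ) ramifies at {11, 37}: a division algebra.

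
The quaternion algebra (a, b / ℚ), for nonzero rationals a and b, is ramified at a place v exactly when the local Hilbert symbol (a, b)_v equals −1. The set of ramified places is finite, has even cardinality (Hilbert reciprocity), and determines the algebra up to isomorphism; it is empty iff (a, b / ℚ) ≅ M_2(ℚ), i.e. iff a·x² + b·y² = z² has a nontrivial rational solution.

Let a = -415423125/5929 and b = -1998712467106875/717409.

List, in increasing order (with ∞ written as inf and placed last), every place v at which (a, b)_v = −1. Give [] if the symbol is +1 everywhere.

(a, b) ≡ (-437, -22971) mod (ℚ^×)²; places V = {2, 3, 5, 7, 11, 13, 19, 23, 31, ∞}.
(a,b)_11: α=-2, u≡3; β=-4, v≡6 (mod 11); (3|11)=+1, (6|11)=-1; sign (−1)^0·+1^-4·-1^-2 = +1.
(a,b)_2: α=0, β=0; u≡3, v≡5 (mod 8); ε(u)ε(v)=1·0, αω(v)=0·1, βω(u)=0·1; sum ≡ 0  ⇒  +1.
(a,b)_∞: sgn(-437)=−, sgn(-22971)=−, so -1.
(a,b)_23: α=1, u≡18; β=2, v≡16 (mod 23); (18|23)=+1, (16|23)=+1; sign (−1)^0·+1^2·+1^1 = +1.
(a,b)_13: α=2, u≡6; β=1, v≡3 (mod 13); (6|13)=-1, (3|13)=+1; sign (−1)^0·-1^1·+1^2 = -1.
(a,b)_7: α=-2, u≡1; β=-2, v≡3 (mod 7); (1|7)=+1, (3|7)=-1; sign (−1)^0·+1^-2·-1^-2 = +1.
(a,b)_3: α=2, u≡1; β=7, v≡2 (mod 3); (1|3)=+1, (2|3)=-1; sign (−1)^0·+1^7·-1^2 = +1.
(a,b)_19: α=1, u≡8; β=3, v≡4 (mod 19); (8|19)=-1, (4|19)=+1; sign (−1)^1·-1^3·+1^1 = +1.
(a,b)_31: α=0, u≡4; β=1, v≡3 (mod 31); (4|31)=+1, (3|31)=-1; sign (−1)^0·+1^1·-1^0 = +1.
(a,b)_5: α=4, u≡2; β=4, v≡1 (mod 5); (2|5)=-1, (1|5)=+1; sign (−1)^0·-1^4·+1^4 = +1.
(-437, -22971 / ℚ) ramifies at {13, ∞}: a division algebra.

[13, inf]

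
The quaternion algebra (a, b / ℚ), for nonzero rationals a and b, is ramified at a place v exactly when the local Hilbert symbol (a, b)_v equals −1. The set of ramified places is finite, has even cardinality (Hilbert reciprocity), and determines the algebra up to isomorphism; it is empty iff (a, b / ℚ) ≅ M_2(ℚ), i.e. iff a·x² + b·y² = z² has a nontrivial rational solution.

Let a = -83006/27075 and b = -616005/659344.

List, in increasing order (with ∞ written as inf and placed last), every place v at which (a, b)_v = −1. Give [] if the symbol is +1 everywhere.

[5, inf]

(a, b) ≡ (-42, -5) mod (ℚ^×)²; places V = {2, 3, 5, 7, 11, 13, 19, 29, ∞}.
(a,b)_3: α=-1, u≡1; β=6, v≡1 (mod 3); (1|3)=+1, (1|3)=+1; sign (−1)^0·+1^6·+1^-1 = +1.
(a,b)_13: α=0, u≡10; β=2, v≡6 (mod 13); (10|13)=+1, (6|13)=-1; sign (−1)^0·+1^2·-1^0 = +1.
(a,b)_5: α=-2, u≡3; β=1, v≡1 (mod 5); (3|5)=-1, (1|5)=+1; sign (−1)^0·-1^1·+1^-2 = -1.
(a,b)_19: α=-2, u≡14; β=0, v≡18 (mod 19); (14|19)=-1, (18|19)=-1; sign (−1)^0·-1^0·-1^-2 = +1.
(a,b)_11: α=2, u≡10; β=0, v≡7 (mod 11); (10|11)=-1, (7|11)=-1; sign (−1)^0·-1^0·-1^2 = +1.
(a,b)_29: α=0, u≡6; β=-2, v≡13 (mod 29); (6|29)=+1, (13|29)=+1; sign (−1)^0·+1^-2·+1^0 = +1.
(a,b)_∞: sgn(-42)=−, sgn(-5)=−, so -1.
(a,b)_2: α=1, β=-4; u≡3, v≡3 (mod 8); ε(u)ε(v)=1·1, αω(v)=1·1, βω(u)=-4·1; sum ≡ 0  ⇒  +1.
(a,b)_7: α=3, u≡4; β=-2, v≡1 (mod 7); (4|7)=+1, (1|7)=+1; sign (−1)^0·+1^-2·+1^3 = +1.
(-42, -5 / ℚ) ramifies at {5, ∞}: a division algebra.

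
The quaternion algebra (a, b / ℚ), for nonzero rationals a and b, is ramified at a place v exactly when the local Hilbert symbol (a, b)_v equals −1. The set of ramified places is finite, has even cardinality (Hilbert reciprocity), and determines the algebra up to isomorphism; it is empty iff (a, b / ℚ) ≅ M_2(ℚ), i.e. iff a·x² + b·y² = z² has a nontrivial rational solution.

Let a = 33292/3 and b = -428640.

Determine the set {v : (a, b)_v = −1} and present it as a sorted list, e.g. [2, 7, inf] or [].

[3, 7, 19, 41]

Mod squares: a ≡ 24969, b ≡ -26790. Check v ∈ {∞, 2, 3, 5, 7, 19, 29, 41, 47}.
v=7: a=7^1·(≡1), b=7^0·(≡5) mod 7; (1|7)=+1, (5|7)=-1; (−1)^{1·0·3}·(+1)^0·(-1)^1 = -1.
v=41: a=41^1·(≡11), b=41^0·(≡15) mod 41; (11|41)=-1, (15|41)=-1; (−1)^{1·0·20}·(-1)^0·(-1)^1 = -1.
v=29: a=29^1·(≡25), b=29^0·(≡9) mod 29; (25|29)=+1, (9|29)=+1; (−1)^{1·0·14}·(+1)^0·(+1)^1 = +1.
v=2: v_2(a)=2, v_2(b)=5; units ≡ 1, 5 (mod 8); ε·ε+αω+βω = 0·0+2·1+5·0 ≡ 0  ⇒  (a,b)_2 = +1.
v=3: a=3^-1·(≡1), b=3^1·(≡1) mod 3; (1|3)=+1, (1|3)=+1; (−1)^{-1·1·1}·(+1)^1·(+1)^-1 = -1.
v=5: a=5^0·(≡4), b=5^1·(≡2) mod 5; (4|5)=+1, (2|5)=-1; (−1)^{0·1·2}·(+1)^1·(-1)^0 = +1.
v=19: a=19^0·(≡14), b=19^1·(≡12) mod 19; (14|19)=-1, (12|19)=-1; (−1)^{0·1·9}·(-1)^1·(-1)^0 = -1.
v=∞: 24969 > 0 and -26790 < 0  ⇒  (a,b)_∞ = +1.
v=47: a=47^0·(≡21), b=47^1·(≡45) mod 47; (21|47)=+1, (45|47)=-1; (−1)^{0·1·23}·(+1)^1·(-1)^0 = +1.
Ram(24969, -26790) = {3, 7, 19, 41}; no ℚ_3-point on the conic.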